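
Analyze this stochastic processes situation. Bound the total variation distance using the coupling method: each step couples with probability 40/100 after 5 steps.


TV distance bound <= (1-delta)^n
= (1 - 0.4000)^5
= 0.6000^5
= 0.0778

0.0778


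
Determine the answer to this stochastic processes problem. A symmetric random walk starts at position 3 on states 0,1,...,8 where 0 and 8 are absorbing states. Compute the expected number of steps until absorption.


For symmetric RW on 0,...,N with absorbing barriers, E(i) = i*(N-i)
E(3) = 3 * 5 = 15

15


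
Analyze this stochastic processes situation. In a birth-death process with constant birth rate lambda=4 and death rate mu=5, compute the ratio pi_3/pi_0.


For birth-death process, pi_n/pi_0 = (lambda/mu)^n
= (4/5)^3
= 0.5120

0.5120


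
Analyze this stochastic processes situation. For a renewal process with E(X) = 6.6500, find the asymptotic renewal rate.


Long-run renewal rate = 1/E(X)
= 1/6.6500
= 0.1504

0.1504


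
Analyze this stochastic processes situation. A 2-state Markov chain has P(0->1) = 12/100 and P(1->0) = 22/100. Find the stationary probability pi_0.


Stationary distribution: pi_0 = p10/(p01+p10), pi_1 = p01/(p01+p10)
p01 = 0.1200, p10 = 0.2200
pi_0 = 0.6471

0.6471


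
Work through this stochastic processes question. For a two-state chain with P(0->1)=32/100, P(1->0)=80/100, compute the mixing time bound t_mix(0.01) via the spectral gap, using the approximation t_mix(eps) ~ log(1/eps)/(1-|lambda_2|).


lambda_2 = |1 - p01 - p10| = |1 - 0.3200 - 0.8000| = 0.1200
t_mix ~ log(1/eps)/(1 - |lambda_2|)
= log(100)/(1 - 0.1200) = 4.6052/0.8800
= 5.2331

5.2331


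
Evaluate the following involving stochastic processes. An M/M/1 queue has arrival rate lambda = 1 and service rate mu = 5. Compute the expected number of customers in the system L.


rho = 1/5 = 0.2000
L = rho/(1-rho)
= 0.2000/0.8000
= 0.2500

0.2500


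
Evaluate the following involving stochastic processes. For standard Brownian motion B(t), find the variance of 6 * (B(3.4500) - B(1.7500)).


Var(alpha*(B(t)-B(s))) = alpha^2 * (t-s)
= 6^2 * (3.4500 - 1.7500)
= 36 * 1.7000
= 61.2000

61.2000


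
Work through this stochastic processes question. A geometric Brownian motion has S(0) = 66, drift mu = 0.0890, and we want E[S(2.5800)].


E[S(t)] = S(0) * exp(mu * t)
= 66 * exp(0.0890 * 2.5800)
= 66 * 1.2581
= 83.0360

83.0360


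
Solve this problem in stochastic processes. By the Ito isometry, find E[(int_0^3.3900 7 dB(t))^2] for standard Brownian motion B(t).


By Ito isometry: E[(int f dB)^2] = int f^2 dt
= 7^2 * 3.3900
= 49 * 3.3900 = 166.1100

166.1100


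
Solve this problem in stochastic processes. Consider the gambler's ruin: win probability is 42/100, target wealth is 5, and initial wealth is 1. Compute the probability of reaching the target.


Gambler's ruin formula:
r = q/p = 0.5800/0.4200 = 1.3810
P(win) = (1 - r^i)/(1 - r^N)
= (1 - 1.3810^1)/(1 - 1.3810^5)
= 0.0947

0.0947


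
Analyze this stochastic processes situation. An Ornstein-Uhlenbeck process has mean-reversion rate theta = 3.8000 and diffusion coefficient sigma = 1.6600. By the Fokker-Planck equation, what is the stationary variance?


Stationary variance = sigma^2 / (2*theta)
= 1.6600^2 / (2*3.8000)
= 2.7556 / 7.6000
= 0.3626

0.3626


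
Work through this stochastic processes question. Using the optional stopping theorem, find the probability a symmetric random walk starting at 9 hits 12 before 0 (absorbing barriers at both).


By optional stopping theorem: E(M at tau) = M(0) = 9
P(hit 12)*12 + P(hit 0)*0 = 9
P(hit 12) = (9 - 0)/(12 - 0) = 3/4 = 0.7500

0.7500


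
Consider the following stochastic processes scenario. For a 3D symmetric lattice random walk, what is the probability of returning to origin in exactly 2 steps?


P(return in 2 steps) = P(reverse first step) = 1/(2d)
= 1/6
= 0.1667

0.1667


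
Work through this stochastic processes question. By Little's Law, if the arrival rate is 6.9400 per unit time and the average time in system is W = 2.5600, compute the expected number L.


Little's Law: L = lambda * W
= 6.9400 * 2.5600
= 17.7664

17.7664


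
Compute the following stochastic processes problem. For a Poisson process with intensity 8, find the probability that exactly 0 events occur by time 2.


P(N(t)=k) = (lambda*t)^k * exp(-lambda*t) / k!
lambda*t = 16
= 16^0 * exp(-16) / 0!
= 1 * 1.1254e-07 / 1
= 1.1254e-07

1.1254e-07


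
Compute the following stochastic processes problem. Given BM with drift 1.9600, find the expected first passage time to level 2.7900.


Expected first passage time = a/mu
= 2.7900/1.9600
= 1.4235

1.4235


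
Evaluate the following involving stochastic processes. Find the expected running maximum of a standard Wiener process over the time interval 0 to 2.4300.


E(max B(s)) = sqrt(2t/pi)
= sqrt(2*2.4300/pi)
= sqrt(1.5470)
= 1.2438

1.2438


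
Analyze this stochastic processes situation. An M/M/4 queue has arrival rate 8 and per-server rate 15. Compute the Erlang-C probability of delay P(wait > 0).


a = lambda/mu = 0.5333
rho = a/c = 0.1333
Erlang-C formula applied:
C(c,a) = 0.0023

0.0023


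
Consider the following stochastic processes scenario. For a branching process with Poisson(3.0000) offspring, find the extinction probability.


Since mu = 3.0000 > 1, extinction prob q < 1.
Solve s = exp(mu*(s-1)) iteratively.
q = 0.0595

0.0595


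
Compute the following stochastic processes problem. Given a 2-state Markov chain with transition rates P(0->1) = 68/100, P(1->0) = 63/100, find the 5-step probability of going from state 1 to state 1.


Computing P^5 by matrix multiplication.
P = [[0.3200, 0.6800], [0.6300, 0.3700]]
After raising P to the power 5:
P^5(1,1) = 0.5177

0.5177


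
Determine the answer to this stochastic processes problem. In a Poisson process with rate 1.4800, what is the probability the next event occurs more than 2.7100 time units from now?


P(X > t) = exp(-lambda * t)
= exp(-1.4800 * 2.7100)
= exp(-4.0108) = 0.0181

0.0181


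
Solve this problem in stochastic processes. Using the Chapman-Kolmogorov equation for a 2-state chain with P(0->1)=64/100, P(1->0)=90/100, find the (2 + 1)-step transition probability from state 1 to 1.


P^3 = P^2 * P^1
Computing via matrix multiplication of the transition matrix.
Entry (1,1) of P^3 = 0.3236

0.3236


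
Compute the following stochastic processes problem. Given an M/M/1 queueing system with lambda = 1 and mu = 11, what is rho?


rho = lambda/mu
= 1/11
= 0.0909

0.0909


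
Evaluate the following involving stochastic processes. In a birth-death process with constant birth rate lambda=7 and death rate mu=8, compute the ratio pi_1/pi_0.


For birth-death process, pi_n/pi_0 = (lambda/mu)^n
= (7/8)^1
= 0.8750

0.8750


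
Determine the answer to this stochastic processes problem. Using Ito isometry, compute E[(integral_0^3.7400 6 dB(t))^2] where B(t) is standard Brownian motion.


By Ito isometry: E[(int f dB)^2] = int f^2 dt
= 6^2 * 3.7400
= 36 * 3.7400 = 134.6400

134.6400


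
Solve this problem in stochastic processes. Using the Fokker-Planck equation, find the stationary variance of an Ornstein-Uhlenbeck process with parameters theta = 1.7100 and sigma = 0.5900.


Stationary variance = sigma^2 / (2*theta)
= 0.5900^2 / (2*1.7100)
= 0.3481 / 3.4200
= 0.1018

0.1018


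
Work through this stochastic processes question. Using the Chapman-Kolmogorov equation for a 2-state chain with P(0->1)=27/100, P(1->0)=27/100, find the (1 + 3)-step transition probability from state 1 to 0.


P^4 = P^1 * P^3
Computing via matrix multiplication of the transition matrix.
Entry (1,0) of P^4 = 0.4776

0.4776


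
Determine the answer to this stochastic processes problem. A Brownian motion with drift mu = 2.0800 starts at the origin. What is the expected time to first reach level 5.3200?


Expected first passage time = a/mu
= 5.3200/2.0800
= 2.5577

2.5577


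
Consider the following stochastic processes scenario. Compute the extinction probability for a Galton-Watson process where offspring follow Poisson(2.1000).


Since mu = 2.1000 > 1, extinction prob q < 1.
Solve s = exp(mu*(s-1)) iteratively.
q = 0.1779

0.1779


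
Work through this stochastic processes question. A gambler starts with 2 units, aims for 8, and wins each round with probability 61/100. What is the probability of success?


Gambler's ruin formula:
r = q/p = 0.3900/0.6100 = 0.6393
P(win) = (1 - r^i)/(1 - r^N)
= (1 - 0.6393^2)/(1 - 0.6393^8)
= 0.6082

0.6082


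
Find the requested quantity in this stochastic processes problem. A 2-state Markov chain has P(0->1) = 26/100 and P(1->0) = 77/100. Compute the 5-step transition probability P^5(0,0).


Computing P^5 by matrix multiplication.
P = [[0.7400, 0.2600], [0.7700, 0.2300]]
After raising P to the power 5:
P^5(0,0) = 0.7476

0.7476


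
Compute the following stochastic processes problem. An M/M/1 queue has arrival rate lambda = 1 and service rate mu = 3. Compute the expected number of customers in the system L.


rho = 1/3 = 0.3333
L = rho/(1-rho)
= 0.3333/0.6667
= 0.5000

0.5000


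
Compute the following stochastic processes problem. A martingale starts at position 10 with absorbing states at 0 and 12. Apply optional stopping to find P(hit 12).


By optional stopping theorem: E(M at tau) = M(0) = 10
P(hit 12)*12 + P(hit 0)*0 = 10
P(hit 12) = (10 - 0)/(12 - 0) = 5/6 = 0.8333

0.8333


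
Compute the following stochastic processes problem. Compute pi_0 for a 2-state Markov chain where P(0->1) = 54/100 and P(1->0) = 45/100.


Stationary distribution: pi_0 = p10/(p01+p10), pi_1 = p01/(p01+p10)
p01 = 0.5400, p10 = 0.4500
pi_0 = 0.4545

0.4545


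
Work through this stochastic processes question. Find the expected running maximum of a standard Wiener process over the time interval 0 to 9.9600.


E(max B(s)) = sqrt(2t/pi)
= sqrt(2*9.9600/pi)
= sqrt(6.3407)
= 2.5181

2.5181


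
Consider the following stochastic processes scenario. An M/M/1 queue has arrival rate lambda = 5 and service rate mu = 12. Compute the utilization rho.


rho = lambda/mu
= 5/12
= 0.4167

0.4167


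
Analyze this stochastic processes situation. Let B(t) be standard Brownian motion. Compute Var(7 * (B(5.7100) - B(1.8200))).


Var(alpha*(B(t)-B(s))) = alpha^2 * (t-s)
= 7^2 * (5.7100 - 1.8200)
= 49 * 3.8900
= 190.6100

190.6100


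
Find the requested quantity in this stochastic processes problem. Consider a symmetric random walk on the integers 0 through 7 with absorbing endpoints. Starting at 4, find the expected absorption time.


For symmetric RW on 0,...,N with absorbing barriers, E(i) = i*(N-i)
E(4) = 4 * 3 = 12

12


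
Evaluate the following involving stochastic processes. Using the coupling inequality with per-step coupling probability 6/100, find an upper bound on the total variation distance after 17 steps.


TV distance bound <= (1-delta)^n
= (1 - 0.0600)^17
= 0.9400^17
= 0.3493

0.3493


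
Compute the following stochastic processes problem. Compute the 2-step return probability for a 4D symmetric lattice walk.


P(return in 2 steps) = P(reverse first step) = 1/(2d)
= 1/8
= 0.1250

0.1250


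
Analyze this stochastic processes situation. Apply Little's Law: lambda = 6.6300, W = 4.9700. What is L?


Little's Law: L = lambda * W
= 6.6300 * 4.9700
= 32.9511

32.9511


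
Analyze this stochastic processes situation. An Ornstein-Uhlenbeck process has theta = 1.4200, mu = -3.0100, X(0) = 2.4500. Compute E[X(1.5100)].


E[X(t)] = mu + (X(0) - mu)*exp(-theta*t)
= -3.0100 + (2.4500 - -3.0100)*exp(-1.4200*1.5100)
= -3.0100 + 5.4600 * 0.1172
= -2.3703

-2.3703


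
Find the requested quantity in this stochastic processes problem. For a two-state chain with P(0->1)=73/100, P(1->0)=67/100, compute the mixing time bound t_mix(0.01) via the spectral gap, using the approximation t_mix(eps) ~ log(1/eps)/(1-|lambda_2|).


lambda_2 = |1 - p01 - p10| = |1 - 0.7300 - 0.6700| = 0.4000
t_mix ~ log(1/eps)/(1 - |lambda_2|)
= log(100)/(1 - 0.4000) = 4.6052/0.6000
= 7.6753

7.6753


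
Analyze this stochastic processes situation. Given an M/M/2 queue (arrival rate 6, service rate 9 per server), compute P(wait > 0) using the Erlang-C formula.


a = lambda/mu = 0.6667
rho = a/c = 0.3333
Erlang-C formula applied:
C(c,a) = 0.1667

0.1667


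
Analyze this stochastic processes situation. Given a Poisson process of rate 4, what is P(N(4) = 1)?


P(N(t)=k) = (lambda*t)^k * exp(-lambda*t) / k!
lambda*t = 16
= 16^1 * exp(-16) / 1!
= 16 * 1.1254e-07 / 1
= 1.8006e-06

1.8006e-06


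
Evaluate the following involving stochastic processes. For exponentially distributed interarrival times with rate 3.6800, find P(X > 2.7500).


P(X > t) = exp(-lambda * t)
= exp(-3.6800 * 2.7500)
= exp(-10.1200) = 4.0266e-05

4.0266e-05


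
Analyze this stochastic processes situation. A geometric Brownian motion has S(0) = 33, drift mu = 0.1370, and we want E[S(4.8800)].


E[S(t)] = S(0) * exp(mu * t)
= 33 * exp(0.1370 * 4.8800)
= 33 * 1.9514
= 64.3970

64.3970


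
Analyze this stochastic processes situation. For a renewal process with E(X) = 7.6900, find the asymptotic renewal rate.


Long-run renewal rate = 1/E(X)
= 1/7.6900
= 0.1300

0.1300


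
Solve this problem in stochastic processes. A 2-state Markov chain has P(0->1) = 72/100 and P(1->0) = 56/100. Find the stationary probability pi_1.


Stationary distribution: pi_0 = p10/(p01+p10), pi_1 = p01/(p01+p10)
p01 = 0.7200, p10 = 0.5600
pi_1 = 0.5625

0.5625


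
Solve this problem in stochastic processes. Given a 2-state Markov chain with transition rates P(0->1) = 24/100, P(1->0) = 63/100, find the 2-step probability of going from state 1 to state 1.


Computing P^2 by matrix multiplication.
P = [[0.7600, 0.2400], [0.6300, 0.3700]]
After raising P to the power 2:
P^2(1,1) = 0.2881

0.2881


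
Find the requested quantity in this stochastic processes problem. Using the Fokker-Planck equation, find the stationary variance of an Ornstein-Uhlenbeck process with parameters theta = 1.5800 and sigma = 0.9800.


Stationary variance = sigma^2 / (2*theta)
= 0.9800^2 / (2*1.5800)
= 0.9604 / 3.1600
= 0.3039

0.3039


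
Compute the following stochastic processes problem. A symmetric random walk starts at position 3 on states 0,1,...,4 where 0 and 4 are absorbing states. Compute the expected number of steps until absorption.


For symmetric RW on 0,...,N with absorbing barriers, E(i) = i*(N-i)
E(3) = 3 * 1 = 3

3


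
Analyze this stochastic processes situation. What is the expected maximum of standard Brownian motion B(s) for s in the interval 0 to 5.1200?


E(max B(s)) = sqrt(2t/pi)
= sqrt(2*5.1200/pi)
= sqrt(3.2595)
= 1.8054

1.8054


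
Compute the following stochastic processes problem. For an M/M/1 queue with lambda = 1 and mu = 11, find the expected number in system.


rho = 1/11 = 0.0909
L = rho/(1-rho)
= 0.0909/0.9091
= 0.1000

0.1000


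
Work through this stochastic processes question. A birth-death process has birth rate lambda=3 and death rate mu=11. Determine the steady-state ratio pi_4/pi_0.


For birth-death process, pi_n/pi_0 = (lambda/mu)^n
= (3/11)^4
= 0.0055

0.0055


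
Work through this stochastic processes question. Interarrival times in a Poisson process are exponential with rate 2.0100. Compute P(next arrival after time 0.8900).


P(X > t) = exp(-lambda * t)
= exp(-2.0100 * 0.8900)
= exp(-1.7889) = 0.1671

0.1671


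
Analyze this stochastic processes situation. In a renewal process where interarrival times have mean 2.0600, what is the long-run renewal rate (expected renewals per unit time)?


Long-run renewal rate = 1/E(X)
= 1/2.0600
= 0.4854

0.4854


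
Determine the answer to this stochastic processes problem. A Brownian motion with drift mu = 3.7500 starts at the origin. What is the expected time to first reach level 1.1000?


Expected first passage time = a/mu
= 1.1000/3.7500
= 0.2933

0.2933


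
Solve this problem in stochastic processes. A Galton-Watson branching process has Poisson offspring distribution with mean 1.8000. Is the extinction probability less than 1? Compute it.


Since mu = 1.8000 > 1, extinction prob q < 1.
Solve s = exp(mu*(s-1)) iteratively.
q = 0.2676

0.2676


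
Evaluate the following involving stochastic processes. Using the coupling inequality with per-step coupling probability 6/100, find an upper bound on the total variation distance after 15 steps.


TV distance bound <= (1-delta)^n
= (1 - 0.0600)^15
= 0.9400^15
= 0.3953

0.3953


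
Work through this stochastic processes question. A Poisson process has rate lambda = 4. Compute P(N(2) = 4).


P(N(t)=k) = (lambda*t)^k * exp(-lambda*t) / k!
lambda*t = 8
= 8^4 * exp(-8) / 4!
= 4096 * 3.3546e-04 / 24
= 0.0573

0.0573


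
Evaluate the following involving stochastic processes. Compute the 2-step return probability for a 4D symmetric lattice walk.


P(return in 2 steps) = P(reverse first step) = 1/(2d)
= 1/8
= 0.1250

0.1250


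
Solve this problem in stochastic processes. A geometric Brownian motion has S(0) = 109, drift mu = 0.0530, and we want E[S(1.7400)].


E[S(t)] = S(0) * exp(mu * t)
= 109 * exp(0.0530 * 1.7400)
= 109 * 1.0966
= 119.5301

119.5301


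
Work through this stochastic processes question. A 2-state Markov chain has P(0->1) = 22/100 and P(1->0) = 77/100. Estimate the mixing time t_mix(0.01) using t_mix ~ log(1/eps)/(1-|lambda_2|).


lambda_2 = |1 - p01 - p10| = |1 - 0.2200 - 0.7700| = 0.0100
t_mix ~ log(1/eps)/(1 - |lambda_2|)
= log(100)/(1 - 0.0100) = 4.6052/0.9900
= 4.6517

4.6517


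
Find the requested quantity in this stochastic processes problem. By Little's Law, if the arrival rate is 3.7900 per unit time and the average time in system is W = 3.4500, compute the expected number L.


Little's Law: L = lambda * W
= 3.7900 * 3.4500
= 13.0755

13.0755


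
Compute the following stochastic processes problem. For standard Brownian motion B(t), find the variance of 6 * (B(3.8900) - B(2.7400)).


Var(alpha*(B(t)-B(s))) = alpha^2 * (t-s)
= 6^2 * (3.8900 - 2.7400)
= 36 * 1.1500
= 41.4000

41.4000


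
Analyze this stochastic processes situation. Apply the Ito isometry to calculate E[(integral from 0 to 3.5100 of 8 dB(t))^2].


By Ito isometry: E[(int f dB)^2] = int f^2 dt
= 8^2 * 3.5100
= 64 * 3.5100 = 224.6400

224.6400


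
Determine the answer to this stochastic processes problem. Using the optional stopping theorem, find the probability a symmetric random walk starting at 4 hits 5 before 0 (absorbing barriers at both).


By optional stopping theorem: E(M at tau) = M(0) = 4
P(hit 5)*5 + P(hit 0)*0 = 4
P(hit 5) = (4 - 0)/(5 - 0) = 4/5 = 0.8000

0.8000


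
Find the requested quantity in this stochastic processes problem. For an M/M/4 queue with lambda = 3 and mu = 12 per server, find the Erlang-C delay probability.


a = lambda/mu = 0.2500
rho = a/c = 0.0625
Erlang-C formula applied:
C(c,a) = 1.3521e-04

1.3521e-04


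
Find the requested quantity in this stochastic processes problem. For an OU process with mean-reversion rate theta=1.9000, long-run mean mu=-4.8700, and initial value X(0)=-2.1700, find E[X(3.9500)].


E[X(t)] = mu + (X(0) - mu)*exp(-theta*t)
= -4.8700 + (-2.1700 - -4.8700)*exp(-1.9000*3.9500)
= -4.8700 + 2.7000 * 5.5033e-04
= -4.8685

-4.8685


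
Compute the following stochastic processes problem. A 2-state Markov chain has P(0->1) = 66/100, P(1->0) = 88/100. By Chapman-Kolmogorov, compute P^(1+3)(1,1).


P^4 = P^1 * P^3
Computing via matrix multiplication of the transition matrix.
Entry (1,1) of P^4 = 0.4772

0.4772


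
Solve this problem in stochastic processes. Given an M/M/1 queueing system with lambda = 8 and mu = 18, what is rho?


rho = lambda/mu
= 8/18
= 0.4444

0.4444


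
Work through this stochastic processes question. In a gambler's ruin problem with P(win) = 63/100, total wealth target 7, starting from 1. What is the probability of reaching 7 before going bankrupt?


Gambler's ruin formula:
r = q/p = 0.3700/0.6300 = 0.5873
P(win) = (1 - r^i)/(1 - r^N)
= (1 - 0.5873^1)/(1 - 0.5873^7)
= 0.4229

0.4229


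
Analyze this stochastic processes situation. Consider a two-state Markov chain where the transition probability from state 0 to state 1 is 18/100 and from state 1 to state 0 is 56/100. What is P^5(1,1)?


Computing P^5 by matrix multiplication.
P = [[0.8200, 0.1800], [0.5600, 0.4400]]
After raising P to the power 5:
P^5(1,1) = 0.2441

0.2441


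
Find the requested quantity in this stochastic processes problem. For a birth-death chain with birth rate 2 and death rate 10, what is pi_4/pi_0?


For birth-death process, pi_n/pi_0 = (lambda/mu)^n
= (2/10)^4
= 0.0016

0.0016


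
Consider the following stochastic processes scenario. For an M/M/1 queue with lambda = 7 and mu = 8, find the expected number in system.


rho = 7/8 = 0.8750
L = rho/(1-rho)
= 0.8750/0.1250
= 7.0000

7.0000


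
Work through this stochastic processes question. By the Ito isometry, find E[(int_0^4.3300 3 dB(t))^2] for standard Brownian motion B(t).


By Ito isometry: E[(int f dB)^2] = int f^2 dt
= 3^2 * 4.3300
= 9 * 4.3300 = 38.9700

38.9700


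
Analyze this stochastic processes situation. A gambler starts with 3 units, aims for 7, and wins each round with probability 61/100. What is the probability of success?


Gambler's ruin formula:
r = q/p = 0.3900/0.6100 = 0.6393
P(win) = (1 - r^i)/(1 - r^N)
= (1 - 0.6393^3)/(1 - 0.6393^7)
= 0.7724

0.7724


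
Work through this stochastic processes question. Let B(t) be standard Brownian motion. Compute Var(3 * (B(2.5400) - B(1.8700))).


Var(alpha*(B(t)-B(s))) = alpha^2 * (t-s)
= 3^2 * (2.5400 - 1.8700)
= 9 * 0.6700
= 6.0300

6.0300


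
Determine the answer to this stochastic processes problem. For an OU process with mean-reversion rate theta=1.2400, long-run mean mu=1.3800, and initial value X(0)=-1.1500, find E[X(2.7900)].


E[X(t)] = mu + (X(0) - mu)*exp(-theta*t)
= 1.3800 + (-1.1500 - 1.3800)*exp(-1.2400*2.7900)
= 1.3800 + -2.5300 * 0.0314
= 1.3005

1.3005


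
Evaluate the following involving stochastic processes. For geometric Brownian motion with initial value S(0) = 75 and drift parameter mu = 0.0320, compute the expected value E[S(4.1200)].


E[S(t)] = S(0) * exp(mu * t)
= 75 * exp(0.0320 * 4.1200)
= 75 * 1.1409
= 85.5694

85.5694


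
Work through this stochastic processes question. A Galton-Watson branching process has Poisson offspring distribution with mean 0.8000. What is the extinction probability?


Since mu = 0.8000 <= 1, extinction probability = 1.

1.0000


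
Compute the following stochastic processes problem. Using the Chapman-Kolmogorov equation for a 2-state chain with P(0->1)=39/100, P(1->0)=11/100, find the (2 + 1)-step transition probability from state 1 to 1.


P^3 = P^2 * P^1
Computing via matrix multiplication of the transition matrix.
Entry (1,1) of P^3 = 0.8075

0.8075


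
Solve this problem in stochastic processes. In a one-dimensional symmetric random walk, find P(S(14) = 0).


P(S(14) = 0) = C(14,7) / 4^7
= 3432 / 16384
= 0.2095

0.2095


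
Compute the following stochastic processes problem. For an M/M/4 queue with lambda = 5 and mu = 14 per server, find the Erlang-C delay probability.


a = lambda/mu = 0.3571
rho = a/c = 0.0893
Erlang-C formula applied:
C(c,a) = 5.2079e-04

5.2079e-04


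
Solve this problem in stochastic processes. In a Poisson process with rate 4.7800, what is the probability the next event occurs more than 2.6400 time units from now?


P(X > t) = exp(-lambda * t)
= exp(-4.7800 * 2.6400)
= exp(-12.6192) = 3.3079e-06

3.3079e-06


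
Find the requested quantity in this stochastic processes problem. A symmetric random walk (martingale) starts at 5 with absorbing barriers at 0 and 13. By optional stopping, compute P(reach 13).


By optional stopping theorem: E(M at tau) = M(0) = 5
P(hit 13)*13 + P(hit 0)*0 = 5
P(hit 13) = (5 - 0)/(13 - 0) = 5/13 = 0.3846

0.3846


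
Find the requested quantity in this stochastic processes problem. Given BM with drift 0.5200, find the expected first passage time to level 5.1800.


Expected first passage time = a/mu
= 5.1800/0.5200
= 9.9615

9.9615


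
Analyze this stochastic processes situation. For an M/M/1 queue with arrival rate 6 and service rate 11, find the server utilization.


rho = lambda/mu
= 6/11
= 0.5455

0.5455


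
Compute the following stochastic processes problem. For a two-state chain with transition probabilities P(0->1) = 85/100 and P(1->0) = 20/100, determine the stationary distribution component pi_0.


Stationary distribution: pi_0 = p10/(p01+p10), pi_1 = p01/(p01+p10)
p01 = 0.8500, p10 = 0.2000
pi_0 = 0.1905

0.1905


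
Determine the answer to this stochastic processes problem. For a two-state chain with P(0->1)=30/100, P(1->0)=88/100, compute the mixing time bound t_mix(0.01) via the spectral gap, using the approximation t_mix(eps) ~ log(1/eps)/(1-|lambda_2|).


lambda_2 = |1 - p01 - p10| = |1 - 0.3000 - 0.8800| = 0.1800
t_mix ~ log(1/eps)/(1 - |lambda_2|)
= log(100)/(1 - 0.1800) = 4.6052/0.8200
= 5.6161

5.6161


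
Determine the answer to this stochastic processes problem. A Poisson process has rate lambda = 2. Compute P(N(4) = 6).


P(N(t)=k) = (lambda*t)^k * exp(-lambda*t) / k!
lambda*t = 8
= 8^6 * exp(-8) / 6!
= 262144 * 3.3546e-04 / 720
= 0.1221

0.1221


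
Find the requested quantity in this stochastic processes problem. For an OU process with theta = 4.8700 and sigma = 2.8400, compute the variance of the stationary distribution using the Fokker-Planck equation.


Stationary variance = sigma^2 / (2*theta)
= 2.8400^2 / (2*4.8700)
= 8.0656 / 9.7400
= 0.8281

0.8281


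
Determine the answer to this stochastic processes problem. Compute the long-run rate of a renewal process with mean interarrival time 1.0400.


Long-run renewal rate = 1/E(X)
= 1/1.0400
= 0.9615

0.9615


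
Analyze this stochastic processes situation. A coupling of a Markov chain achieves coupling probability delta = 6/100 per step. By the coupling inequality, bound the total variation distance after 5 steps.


TV distance bound <= (1-delta)^n
= (1 - 0.0600)^5
= 0.9400^5
= 0.7339

0.7339


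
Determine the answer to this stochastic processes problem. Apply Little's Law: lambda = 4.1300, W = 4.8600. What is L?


Little's Law: L = lambda * W
= 4.1300 * 4.8600
= 20.0718

20.0718


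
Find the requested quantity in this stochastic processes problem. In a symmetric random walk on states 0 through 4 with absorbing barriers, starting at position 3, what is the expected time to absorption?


For symmetric RW on 0,...,N with absorbing barriers, E(i) = i*(N-i)
E(3) = 3 * 1 = 3

3


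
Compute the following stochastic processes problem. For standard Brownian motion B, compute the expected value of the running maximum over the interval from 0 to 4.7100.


E(max B(s)) = sqrt(2t/pi)
= sqrt(2*4.7100/pi)
= sqrt(2.9985)
= 1.7316

1.7316


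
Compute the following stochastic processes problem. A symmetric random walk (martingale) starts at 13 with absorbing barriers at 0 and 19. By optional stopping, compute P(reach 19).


By optional stopping theorem: E(M at tau) = M(0) = 13
P(hit 19)*19 + P(hit 0)*0 = 13
P(hit 19) = (13 - 0)/(19 - 0) = 13/19 = 0.6842

0.6842


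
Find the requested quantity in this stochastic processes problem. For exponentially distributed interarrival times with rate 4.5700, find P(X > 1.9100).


P(X > t) = exp(-lambda * t)
= exp(-4.5700 * 1.9100)
= exp(-8.7287) = 1.6187e-04

1.6187e-04


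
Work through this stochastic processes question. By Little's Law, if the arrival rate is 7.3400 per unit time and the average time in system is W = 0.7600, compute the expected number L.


Little's Law: L = lambda * W
= 7.3400 * 0.7600
= 5.5784

5.5784


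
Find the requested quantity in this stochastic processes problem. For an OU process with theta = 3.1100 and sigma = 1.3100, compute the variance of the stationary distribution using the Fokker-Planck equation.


Stationary variance = sigma^2 / (2*theta)
= 1.3100^2 / (2*3.1100)
= 1.7161 / 6.2200
= 0.2759

0.2759


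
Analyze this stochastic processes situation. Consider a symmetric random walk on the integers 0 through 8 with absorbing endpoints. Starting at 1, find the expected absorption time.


For symmetric RW on 0,...,N with absorbing barriers, E(i) = i*(N-i)
E(1) = 1 * 7 = 7

7


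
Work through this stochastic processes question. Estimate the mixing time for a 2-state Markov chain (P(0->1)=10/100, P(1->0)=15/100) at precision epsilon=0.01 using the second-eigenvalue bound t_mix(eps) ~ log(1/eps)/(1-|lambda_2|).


lambda_2 = |1 - p01 - p10| = |1 - 0.1000 - 0.1500| = 0.7500
t_mix ~ log(1/eps)/(1 - |lambda_2|)
= log(100)/(1 - 0.7500) = 4.6052/0.2500
= 18.4207

18.4207


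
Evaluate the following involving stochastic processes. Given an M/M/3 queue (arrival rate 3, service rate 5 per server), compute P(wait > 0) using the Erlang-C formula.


a = lambda/mu = 0.6000
rho = a/c = 0.2000
Erlang-C formula applied:
C(c,a) = 0.0247

0.0247


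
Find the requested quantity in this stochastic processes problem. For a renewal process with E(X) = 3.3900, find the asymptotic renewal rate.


Long-run renewal rate = 1/E(X)
= 1/3.3900
= 0.2950

0.2950


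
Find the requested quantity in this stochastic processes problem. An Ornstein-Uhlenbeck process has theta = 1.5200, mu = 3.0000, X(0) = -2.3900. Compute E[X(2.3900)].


E[X(t)] = mu + (X(0) - mu)*exp(-theta*t)
= 3.0000 + (-2.3900 - 3.0000)*exp(-1.5200*2.3900)
= 3.0000 + -5.3900 * 0.0264
= 2.8575

2.8575


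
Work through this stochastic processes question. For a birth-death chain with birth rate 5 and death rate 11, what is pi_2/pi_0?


For birth-death process, pi_n/pi_0 = (lambda/mu)^n
= (5/11)^2
= 0.2066

0.2066


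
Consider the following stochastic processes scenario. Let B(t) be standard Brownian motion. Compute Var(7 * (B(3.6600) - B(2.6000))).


Var(alpha*(B(t)-B(s))) = alpha^2 * (t-s)
= 7^2 * (3.6600 - 2.6000)
= 49 * 1.0600
= 51.9400

51.9400


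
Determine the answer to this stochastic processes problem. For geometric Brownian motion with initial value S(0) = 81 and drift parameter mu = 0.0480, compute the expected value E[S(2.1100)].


E[S(t)] = S(0) * exp(mu * t)
= 81 * exp(0.0480 * 2.1100)
= 81 * 1.1066
= 89.6335

89.6335


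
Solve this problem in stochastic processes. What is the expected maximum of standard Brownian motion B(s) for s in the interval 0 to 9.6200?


E(max B(s)) = sqrt(2t/pi)
= sqrt(2*9.6200/pi)
= sqrt(6.1243)
= 2.4747

2.4747


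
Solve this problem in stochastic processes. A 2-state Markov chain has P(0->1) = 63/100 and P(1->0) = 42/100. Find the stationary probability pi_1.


Stationary distribution: pi_0 = p10/(p01+p10), pi_1 = p01/(p01+p10)
p01 = 0.6300, p10 = 0.4200
pi_1 = 0.6000

0.6000


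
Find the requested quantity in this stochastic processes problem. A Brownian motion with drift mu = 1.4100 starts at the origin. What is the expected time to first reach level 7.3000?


Expected first passage time = a/mu
= 7.3000/1.4100
= 5.1773

5.1773


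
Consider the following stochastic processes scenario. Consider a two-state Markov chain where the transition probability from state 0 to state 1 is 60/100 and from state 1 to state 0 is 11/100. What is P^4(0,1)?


Computing P^4 by matrix multiplication.
P = [[0.4000, 0.6000], [0.1100, 0.8900]]
After raising P to the power 4:
P^4(0,1) = 0.8391

0.8391


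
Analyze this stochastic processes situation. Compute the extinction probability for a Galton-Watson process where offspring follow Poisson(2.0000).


Since mu = 2.0000 > 1, extinction prob q < 1.
Solve s = exp(mu*(s-1)) iteratively.
q = 0.2032

0.2032


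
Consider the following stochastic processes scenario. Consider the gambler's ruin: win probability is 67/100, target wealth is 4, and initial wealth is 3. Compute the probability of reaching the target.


Gambler's ruin formula:
r = q/p = 0.3300/0.6700 = 0.4925
P(win) = (1 - r^i)/(1 - r^N)
= (1 - 0.4925^3)/(1 - 0.4925^4)
= 0.9356

0.9356


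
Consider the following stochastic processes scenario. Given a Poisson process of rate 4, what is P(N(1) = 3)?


P(N(t)=k) = (lambda*t)^k * exp(-lambda*t) / k!
lambda*t = 4
= 4^3 * exp(-4) / 3!
= 64 * 0.0183 / 6
= 0.1954

0.1954


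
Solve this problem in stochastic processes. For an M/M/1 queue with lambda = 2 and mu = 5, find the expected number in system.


rho = 2/5 = 0.4000
L = rho/(1-rho)
= 0.4000/0.6000
= 0.6667

0.6667


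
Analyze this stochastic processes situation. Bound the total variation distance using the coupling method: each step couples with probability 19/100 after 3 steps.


TV distance bound <= (1-delta)^n
= (1 - 0.1900)^3
= 0.8100^3
= 0.5314

0.5314


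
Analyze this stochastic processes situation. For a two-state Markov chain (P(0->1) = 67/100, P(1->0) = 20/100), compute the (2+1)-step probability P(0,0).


P^3 = P^2 * P^1
Computing via matrix multiplication of the transition matrix.
Entry (0,0) of P^3 = 0.2316

0.2316


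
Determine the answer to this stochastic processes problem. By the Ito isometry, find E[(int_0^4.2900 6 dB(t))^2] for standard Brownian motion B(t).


By Ito isometry: E[(int f dB)^2] = int f^2 dt
= 6^2 * 4.2900
= 36 * 4.2900 = 154.4400

154.4400


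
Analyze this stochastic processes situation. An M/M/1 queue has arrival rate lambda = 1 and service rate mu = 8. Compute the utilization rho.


rho = lambda/mu
= 1/8
= 0.1250

0.1250


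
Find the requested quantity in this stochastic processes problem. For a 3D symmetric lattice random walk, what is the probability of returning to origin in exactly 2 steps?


P(return in 2 steps) = P(reverse first step) = 1/(2d)
= 1/6
= 0.1667

0.1667


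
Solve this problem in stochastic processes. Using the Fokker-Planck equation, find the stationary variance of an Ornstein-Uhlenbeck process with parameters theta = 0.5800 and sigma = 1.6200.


Stationary variance = sigma^2 / (2*theta)
= 1.6200^2 / (2*0.5800)
= 2.6244 / 1.1600
= 2.2624

2.2624


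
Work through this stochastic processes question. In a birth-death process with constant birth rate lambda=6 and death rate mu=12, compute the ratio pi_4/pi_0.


For birth-death process, pi_n/pi_0 = (lambda/mu)^n
= (6/12)^4
= 0.0625

0.0625


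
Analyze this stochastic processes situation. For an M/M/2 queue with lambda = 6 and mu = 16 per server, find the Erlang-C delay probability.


a = lambda/mu = 0.3750
rho = a/c = 0.1875
Erlang-C formula applied:
C(c,a) = 0.0592

0.0592


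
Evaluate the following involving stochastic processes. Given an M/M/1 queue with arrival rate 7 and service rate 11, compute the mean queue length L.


rho = 7/11 = 0.6364
L = rho/(1-rho)
= 0.6364/0.3636
= 1.7500

1.7500


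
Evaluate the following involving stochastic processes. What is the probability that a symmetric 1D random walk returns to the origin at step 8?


P(S(8) = 0) = C(8,4) / 4^4
= 70 / 256
= 0.2734

0.2734


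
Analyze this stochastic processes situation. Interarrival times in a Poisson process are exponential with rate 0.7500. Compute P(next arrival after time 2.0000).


P(X > t) = exp(-lambda * t)
= exp(-0.7500 * 2.0000)
= exp(-1.5000) = 0.2231

0.2231


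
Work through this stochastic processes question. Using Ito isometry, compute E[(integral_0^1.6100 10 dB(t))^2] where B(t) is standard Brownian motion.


By Ito isometry: E[(int f dB)^2] = int f^2 dt
= 10^2 * 1.6100
= 100 * 1.6100 = 161.0000

161.0000


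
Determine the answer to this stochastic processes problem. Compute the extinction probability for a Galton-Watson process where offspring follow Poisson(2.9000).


Since mu = 2.9000 > 1, extinction prob q < 1.
Solve s = exp(mu*(s-1)) iteratively.
q = 0.0668

0.0668


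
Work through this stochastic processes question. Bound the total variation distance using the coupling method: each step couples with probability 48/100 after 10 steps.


TV distance bound <= (1-delta)^n
= (1 - 0.4800)^10
= 0.5200^10
= 0.0014

0.0014


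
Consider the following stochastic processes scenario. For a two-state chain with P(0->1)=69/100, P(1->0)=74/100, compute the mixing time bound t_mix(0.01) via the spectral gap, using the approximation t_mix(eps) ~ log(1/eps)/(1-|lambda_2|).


lambda_2 = |1 - p01 - p10| = |1 - 0.6900 - 0.7400| = 0.4300
t_mix ~ log(1/eps)/(1 - |lambda_2|)
= log(100)/(1 - 0.4300) = 4.6052/0.5700
= 8.0792

8.0792


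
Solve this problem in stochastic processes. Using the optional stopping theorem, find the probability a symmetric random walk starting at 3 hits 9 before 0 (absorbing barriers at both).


By optional stopping theorem: E(M at tau) = M(0) = 3
P(hit 9)*9 + P(hit 0)*0 = 3
P(hit 9) = (3 - 0)/(9 - 0) = 1/3 = 0.3333

0.3333


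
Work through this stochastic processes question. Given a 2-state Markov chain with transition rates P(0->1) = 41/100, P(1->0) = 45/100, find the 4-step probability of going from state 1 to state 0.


Computing P^4 by matrix multiplication.
P = [[0.5900, 0.4100], [0.4500, 0.5500]]
After raising P to the power 4:
P^4(1,0) = 0.5231

0.5231


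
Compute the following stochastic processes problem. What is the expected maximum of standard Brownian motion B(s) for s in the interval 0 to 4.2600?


E(max B(s)) = sqrt(2t/pi)
= sqrt(2*4.2600/pi)
= sqrt(2.7120)
= 1.6468

1.6468


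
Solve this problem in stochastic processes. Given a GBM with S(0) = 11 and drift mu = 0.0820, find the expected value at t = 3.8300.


E[S(t)] = S(0) * exp(mu * t)
= 11 * exp(0.0820 * 3.8300)
= 11 * 1.3690
= 15.0587

15.0587


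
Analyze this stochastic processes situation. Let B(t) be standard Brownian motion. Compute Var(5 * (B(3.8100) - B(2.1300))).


Var(alpha*(B(t)-B(s))) = alpha^2 * (t-s)
= 5^2 * (3.8100 - 2.1300)
= 25 * 1.6800
= 42.0000

42.0000


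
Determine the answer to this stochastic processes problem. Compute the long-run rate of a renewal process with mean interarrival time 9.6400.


Long-run renewal rate = 1/E(X)
= 1/9.6400
= 0.1037

0.1037


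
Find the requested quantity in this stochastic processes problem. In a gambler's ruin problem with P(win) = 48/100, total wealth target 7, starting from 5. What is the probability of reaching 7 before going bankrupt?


Gambler's ruin formula:
r = q/p = 0.5200/0.4800 = 1.0833
P(win) = (1 - r^i)/(1 - r^N)
= (1 - 1.0833^5)/(1 - 1.0833^7)
= 0.6551

0.6551


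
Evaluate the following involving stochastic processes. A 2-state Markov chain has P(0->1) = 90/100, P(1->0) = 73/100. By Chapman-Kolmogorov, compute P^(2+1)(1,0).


P^3 = P^2 * P^1
Computing via matrix multiplication of the transition matrix.
Entry (1,0) of P^3 = 0.5598

0.5598


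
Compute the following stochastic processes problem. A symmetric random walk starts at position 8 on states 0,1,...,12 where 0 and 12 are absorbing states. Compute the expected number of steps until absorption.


For symmetric RW on 0,...,N with absorbing barriers, E(i) = i*(N-i)
E(8) = 8 * 4 = 32

32


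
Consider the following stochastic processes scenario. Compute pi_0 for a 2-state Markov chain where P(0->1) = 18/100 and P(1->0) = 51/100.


Stationary distribution: pi_0 = p10/(p01+p10), pi_1 = p01/(p01+p10)
p01 = 0.1800, p10 = 0.5100
pi_0 = 0.7391

0.7391


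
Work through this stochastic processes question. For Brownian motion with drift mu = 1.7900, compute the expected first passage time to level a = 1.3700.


Expected first passage time = a/mu
= 1.3700/1.7900
= 0.7654

0.7654


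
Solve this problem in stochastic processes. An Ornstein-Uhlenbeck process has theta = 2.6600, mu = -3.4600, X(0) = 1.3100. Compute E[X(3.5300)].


E[X(t)] = mu + (X(0) - mu)*exp(-theta*t)
= -3.4600 + (1.3100 - -3.4600)*exp(-2.6600*3.5300)
= -3.4600 + 4.7700 * 8.3572e-05
= -3.4596

-3.4596
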